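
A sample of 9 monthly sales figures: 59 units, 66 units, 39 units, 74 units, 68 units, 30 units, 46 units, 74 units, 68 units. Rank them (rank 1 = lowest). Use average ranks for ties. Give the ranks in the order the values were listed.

Sorted (ascending): 30, 39, 46, 59, 66, 68, 68, 74, 74
The 2 values of 68 occupy positions 6–7 → average rank (6+7)/2 = 6.5.
The 2 values of 74 occupy positions 8–9 → average rank (8+9)/2 = 8.5.

4, 5, 2, 8.5, 6.5, 1, 3, 8.5, 6.5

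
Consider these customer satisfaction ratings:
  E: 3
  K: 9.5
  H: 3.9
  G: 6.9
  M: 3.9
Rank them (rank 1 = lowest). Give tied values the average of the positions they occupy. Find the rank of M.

2.5

Sorted (ascending): 3, 3.9, 3.9, 6.9, 9.5
The 2 values of 3.9 occupy positions 2–3 → average rank (2+3)/2 = 2.5.
M has value 3.9 → rank 2.5.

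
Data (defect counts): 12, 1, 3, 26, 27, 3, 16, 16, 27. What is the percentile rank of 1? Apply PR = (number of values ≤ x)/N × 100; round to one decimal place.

11.1

N = 9.
Strictly below 1: 0. Equal to 1: 1.
PR = 1/9 × 100 = 11.1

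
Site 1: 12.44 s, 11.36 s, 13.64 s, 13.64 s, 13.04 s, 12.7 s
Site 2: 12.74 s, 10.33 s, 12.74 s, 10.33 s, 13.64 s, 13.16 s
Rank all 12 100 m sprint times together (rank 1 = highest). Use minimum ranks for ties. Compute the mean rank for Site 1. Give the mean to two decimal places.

5.67

Sorted (descending): 13.64, 13.64, 13.64, 13.16, 13.04, 12.74, 12.74, 12.7, 12.44, 11.36, 10.33, 10.33
The 3 values of 13.64 occupy positions 1–3 → each gets rank 1.
The 2 values of 12.74 occupy positions 6–7 → each gets rank 6.
The 2 values of 10.33 occupy positions 11–12 → each gets rank 11.
Site 1 values → pooled ranks: 12.44→9, 11.36→10, 13.64→1, 13.64→1, 13.04→5, 12.7→8
Mean rank = (9 + 10 + 1 + 1 + 5 + 8) / 6 = 5.67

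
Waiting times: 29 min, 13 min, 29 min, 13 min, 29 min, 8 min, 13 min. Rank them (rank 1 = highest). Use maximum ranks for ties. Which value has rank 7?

Sorted (descending): 29, 29, 29, 13, 13, 13, 8
The 3 values of 29 occupy positions 1–3 → each gets rank 3.
The 3 values of 13 occupy positions 4–6 → each gets rank 6.
Rank 7 → value 8.

8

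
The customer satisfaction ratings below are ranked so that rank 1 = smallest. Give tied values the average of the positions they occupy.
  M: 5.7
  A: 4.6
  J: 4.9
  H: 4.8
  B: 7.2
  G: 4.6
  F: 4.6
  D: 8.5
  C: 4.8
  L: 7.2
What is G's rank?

2

Sorted (ascending): 4.6, 4.6, 4.6, 4.8, 4.8, 4.9, 5.7, 7.2, 7.2, 8.5
The 3 values of 4.6 occupy positions 1–3 → average rank 2.
The 2 values of 4.8 occupy positions 4–5 → average rank (4+5)/2 = 4.5.
The 2 values of 7.2 occupy positions 8–9 → average rank (8+9)/2 = 8.5.
G has value 4.6 → rank 2.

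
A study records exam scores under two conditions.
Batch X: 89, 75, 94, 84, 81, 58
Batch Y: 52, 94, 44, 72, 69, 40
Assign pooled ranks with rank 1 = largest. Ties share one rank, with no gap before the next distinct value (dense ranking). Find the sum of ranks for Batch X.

23

Sorted (descending): 94, 94, 89, 84, 81, 75, 72, 69, 58, 52, 44, 40
The 2 values of 94 share dense rank 1.
Remaining distinct values take the next consecutive integers.
Batch X values → pooled ranks: 89→2, 75→5, 94→1, 84→3, 81→4, 58→8
Rank sum = 2 + 5 + 1 + 3 + 4 + 8 = 23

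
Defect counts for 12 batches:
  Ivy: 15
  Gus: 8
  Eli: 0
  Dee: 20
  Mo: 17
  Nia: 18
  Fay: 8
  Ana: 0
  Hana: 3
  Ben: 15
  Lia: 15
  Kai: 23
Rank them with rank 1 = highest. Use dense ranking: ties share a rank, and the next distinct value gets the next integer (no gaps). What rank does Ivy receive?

Sorted (descending): 23, 20, 18, 17, 15, 15, 15, 8, 8, 3, 0, 0
The 3 values of 15 share dense rank 5.
The 2 values of 8 share dense rank 6.
The 2 values of 0 share dense rank 8.
Remaining distinct values take the next consecutive integers.
Ivy has value 15 → rank 5.

5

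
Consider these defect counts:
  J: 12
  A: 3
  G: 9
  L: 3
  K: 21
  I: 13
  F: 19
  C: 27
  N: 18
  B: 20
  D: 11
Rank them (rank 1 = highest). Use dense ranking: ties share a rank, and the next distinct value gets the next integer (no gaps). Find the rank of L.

Sorted (descending): 27, 21, 20, 19, 18, 13, 12, 11, 9, 3, 3
The 2 values of 3 share dense rank 10.
Remaining distinct values take the next consecutive integers.
L has value 3 → rank 10.

10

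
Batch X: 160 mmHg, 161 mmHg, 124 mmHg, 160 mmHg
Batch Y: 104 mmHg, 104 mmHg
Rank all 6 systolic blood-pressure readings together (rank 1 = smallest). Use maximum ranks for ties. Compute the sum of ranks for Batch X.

Sorted (ascending): 104, 104, 124, 160, 160, 161
The 2 values of 104 occupy positions 1–2 → each gets rank 2.
The 2 values of 160 occupy positions 4–5 → each gets rank 5.
Batch X values → pooled ranks: 160→5, 161→6, 124→3, 160→5
Rank sum = 5 + 6 + 3 + 5 = 19

19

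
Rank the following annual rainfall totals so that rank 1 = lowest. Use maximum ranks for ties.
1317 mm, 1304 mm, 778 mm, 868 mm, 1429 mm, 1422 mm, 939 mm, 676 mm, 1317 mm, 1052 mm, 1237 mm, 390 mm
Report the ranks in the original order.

Sorted (ascending): 390, 676, 778, 868, 939, 1052, 1237, 1304, 1317, 1317, 1422, 1429
The 2 values of 1317 occupy positions 9–10 → each gets rank 10.

10, 8, 3, 4, 12, 11, 5, 2, 10, 6, 7, 1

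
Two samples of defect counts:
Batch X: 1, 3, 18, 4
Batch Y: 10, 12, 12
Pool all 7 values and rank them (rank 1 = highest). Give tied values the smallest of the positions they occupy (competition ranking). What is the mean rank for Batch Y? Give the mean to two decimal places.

Sorted (descending): 18, 12, 12, 10, 4, 3, 1
The 2 values of 12 occupy positions 2–3 → each gets rank 2.
Batch Y values → pooled ranks: 10→4, 12→2, 12→2
Mean rank = (4 + 2 + 2) / 3 = 2.67

2.67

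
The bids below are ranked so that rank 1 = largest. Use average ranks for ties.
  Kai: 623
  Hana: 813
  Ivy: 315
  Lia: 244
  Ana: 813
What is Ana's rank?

1.5

Sorted (descending): 813, 813, 623, 315, 244
The 2 values of 813 occupy positions 1–2 → average rank (1+2)/2 = 1.5.
Ana has value 813 → rank 1.5.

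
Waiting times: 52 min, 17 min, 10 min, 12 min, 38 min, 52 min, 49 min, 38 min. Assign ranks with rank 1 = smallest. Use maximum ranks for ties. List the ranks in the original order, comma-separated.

8, 3, 1, 2, 5, 8, 6, 5

Sorted (ascending): 10, 12, 17, 38, 38, 49, 52, 52
The 2 values of 38 occupy positions 4–5 → each gets rank 5.
The 2 values of 52 occupy positions 7–8 → each gets rank 8.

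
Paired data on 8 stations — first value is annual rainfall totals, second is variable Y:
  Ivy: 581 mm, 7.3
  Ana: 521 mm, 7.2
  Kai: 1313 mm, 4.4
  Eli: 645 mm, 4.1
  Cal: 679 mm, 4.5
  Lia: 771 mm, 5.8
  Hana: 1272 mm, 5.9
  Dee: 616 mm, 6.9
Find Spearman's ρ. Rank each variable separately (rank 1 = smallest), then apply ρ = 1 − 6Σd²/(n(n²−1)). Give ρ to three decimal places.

Ranks of variable 1: 2, 1, 8, 4, 5, 6, 7, 3
Ranks of variable 2: 8, 7, 2, 1, 3, 4, 5, 6
d = r₁ − r₂: -6, -6, 6, 3, 2, 2, 2, -3
d²: 36, 36, 36, 9, 4, 4, 4, 9; Σd² = 138
ρ = 1 − 6·138/(8·63) = 1 − 828/504 = -0.643

-0.643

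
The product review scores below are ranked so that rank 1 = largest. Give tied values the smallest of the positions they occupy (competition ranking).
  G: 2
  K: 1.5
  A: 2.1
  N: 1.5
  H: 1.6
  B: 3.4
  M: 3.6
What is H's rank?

Sorted (descending): 3.6, 3.4, 2.1, 2, 1.6, 1.5, 1.5
The 2 values of 1.5 occupy positions 6–7 → each gets rank 6.
H has value 1.6 → rank 5.

5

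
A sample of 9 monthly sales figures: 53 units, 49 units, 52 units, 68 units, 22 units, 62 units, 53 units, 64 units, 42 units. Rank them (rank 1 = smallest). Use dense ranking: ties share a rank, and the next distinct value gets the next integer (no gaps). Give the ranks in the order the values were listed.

Sorted (ascending): 22, 42, 49, 52, 53, 53, 62, 64, 68
The 2 values of 53 share dense rank 5.
Remaining distinct values take the next consecutive integers.

5, 3, 4, 8, 1, 6, 5, 7, 2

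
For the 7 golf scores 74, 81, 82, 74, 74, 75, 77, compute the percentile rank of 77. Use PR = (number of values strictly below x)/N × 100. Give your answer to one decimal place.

N = 7.
Strictly below 77: 4. Equal to 77: 1.
PR = 4/7 × 100 = 57.1

57.1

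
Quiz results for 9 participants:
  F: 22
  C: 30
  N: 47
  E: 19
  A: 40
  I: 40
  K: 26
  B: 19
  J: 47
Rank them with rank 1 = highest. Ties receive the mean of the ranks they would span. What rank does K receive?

Sorted (descending): 47, 47, 40, 40, 30, 26, 22, 19, 19
The 2 values of 47 occupy positions 1–2 → average rank (1+2)/2 = 1.5.
The 2 values of 40 occupy positions 3–4 → average rank (3+4)/2 = 3.5.
The 2 values of 19 occupy positions 8–9 → average rank (8+9)/2 = 8.5.
K has value 26 → rank 6.

6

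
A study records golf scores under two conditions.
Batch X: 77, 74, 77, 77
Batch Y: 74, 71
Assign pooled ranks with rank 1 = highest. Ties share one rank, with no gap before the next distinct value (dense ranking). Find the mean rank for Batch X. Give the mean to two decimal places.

1.25

Sorted (descending): 77, 77, 77, 74, 74, 71
The 3 values of 77 share dense rank 1.
The 2 values of 74 share dense rank 2.
Remaining distinct values take the next consecutive integers.
Batch X values → pooled ranks: 77→1, 74→2, 77→1, 77→1
Mean rank = (1 + 2 + 1 + 1) / 4 = 1.25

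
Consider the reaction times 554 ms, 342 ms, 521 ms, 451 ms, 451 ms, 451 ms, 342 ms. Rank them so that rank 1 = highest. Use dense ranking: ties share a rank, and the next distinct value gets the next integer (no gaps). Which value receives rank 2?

521

Sorted (descending): 554, 521, 451, 451, 451, 342, 342
The 3 values of 451 share dense rank 3.
The 2 values of 342 share dense rank 4.
Remaining distinct values take the next consecutive integers.
Rank 2 → value 521.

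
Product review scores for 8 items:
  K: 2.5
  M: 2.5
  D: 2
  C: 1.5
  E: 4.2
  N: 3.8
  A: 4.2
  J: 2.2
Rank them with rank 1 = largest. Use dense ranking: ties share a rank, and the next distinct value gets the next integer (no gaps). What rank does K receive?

Sorted (descending): 4.2, 4.2, 3.8, 2.5, 2.5, 2.2, 2, 1.5
The 2 values of 4.2 share dense rank 1.
The 2 values of 2.5 share dense rank 3.
Remaining distinct values take the next consecutive integers.
K has value 2.5 → rank 3.

3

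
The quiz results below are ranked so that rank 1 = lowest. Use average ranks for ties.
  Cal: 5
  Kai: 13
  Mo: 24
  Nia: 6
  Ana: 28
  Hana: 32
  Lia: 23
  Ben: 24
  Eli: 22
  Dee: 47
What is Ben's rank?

Sorted (ascending): 5, 6, 13, 22, 23, 24, 24, 28, 32, 47
The 2 values of 24 occupy positions 6–7 → average rank (6+7)/2 = 6.5.
Ben has value 24 → rank 6.5.

6.5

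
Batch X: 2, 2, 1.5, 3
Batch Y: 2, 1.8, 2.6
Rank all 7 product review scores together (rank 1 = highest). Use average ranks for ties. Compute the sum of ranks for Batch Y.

Sorted (descending): 3, 2.6, 2, 2, 2, 1.8, 1.5
The 3 values of 2 occupy positions 3–5 → average rank 4.
Batch Y values → pooled ranks: 2→4, 1.8→6, 2.6→2
Rank sum = 4 + 6 + 2 = 12

12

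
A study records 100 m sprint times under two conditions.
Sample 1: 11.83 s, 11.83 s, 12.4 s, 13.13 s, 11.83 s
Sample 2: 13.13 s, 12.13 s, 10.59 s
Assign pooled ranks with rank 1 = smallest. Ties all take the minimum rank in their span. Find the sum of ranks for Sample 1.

19

Sorted (ascending): 10.59, 11.83, 11.83, 11.83, 12.13, 12.4, 13.13, 13.13
The 3 values of 11.83 occupy positions 2–4 → each gets rank 2.
The 2 values of 13.13 occupy positions 7–8 → each gets rank 7.
Sample 1 values → pooled ranks: 11.83→2, 11.83→2, 12.4→6, 13.13→7, 11.83→2
Rank sum = 2 + 2 + 6 + 7 + 2 = 19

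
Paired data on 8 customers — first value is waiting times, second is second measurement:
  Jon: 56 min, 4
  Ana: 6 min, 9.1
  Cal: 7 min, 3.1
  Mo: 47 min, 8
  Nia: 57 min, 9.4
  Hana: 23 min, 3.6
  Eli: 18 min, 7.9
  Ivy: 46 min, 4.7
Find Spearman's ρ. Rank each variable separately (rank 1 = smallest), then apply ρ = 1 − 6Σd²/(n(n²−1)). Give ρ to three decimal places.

0.262

Ranks of variable 1: 7, 1, 2, 6, 8, 4, 3, 5
Ranks of variable 2: 3, 7, 1, 6, 8, 2, 5, 4
d = r₁ − r₂: 4, -6, 1, 0, 0, 2, -2, 1
d²: 16, 36, 1, 0, 0, 4, 4, 1; Σd² = 62
ρ = 1 − 6·62/(8·63) = 1 − 372/504 = 0.262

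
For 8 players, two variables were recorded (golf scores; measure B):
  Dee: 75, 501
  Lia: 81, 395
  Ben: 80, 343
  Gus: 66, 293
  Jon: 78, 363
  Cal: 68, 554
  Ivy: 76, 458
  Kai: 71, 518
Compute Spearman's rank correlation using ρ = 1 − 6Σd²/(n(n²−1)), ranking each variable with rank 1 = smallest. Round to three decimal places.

-0.262

Ranks of variable 1: 4, 8, 7, 1, 6, 2, 5, 3
Ranks of variable 2: 6, 4, 2, 1, 3, 8, 5, 7
d = r₁ − r₂: -2, 4, 5, 0, 3, -6, 0, -4
d²: 4, 16, 25, 0, 9, 36, 0, 16; Σd² = 106
ρ = 1 − 6·106/(8·63) = 1 − 636/504 = -0.262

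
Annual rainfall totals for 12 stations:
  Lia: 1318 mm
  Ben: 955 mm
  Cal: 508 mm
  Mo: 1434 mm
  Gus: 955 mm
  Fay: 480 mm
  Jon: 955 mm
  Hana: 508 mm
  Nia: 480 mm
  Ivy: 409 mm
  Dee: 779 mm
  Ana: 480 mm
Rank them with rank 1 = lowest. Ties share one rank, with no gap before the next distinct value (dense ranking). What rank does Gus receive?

Sorted (ascending): 409, 480, 480, 480, 508, 508, 779, 955, 955, 955, 1318, 1434
The 3 values of 480 share dense rank 2.
The 2 values of 508 share dense rank 3.
The 3 values of 955 share dense rank 5.
Remaining distinct values take the next consecutive integers.
Gus has value 955 mm → rank 5.

5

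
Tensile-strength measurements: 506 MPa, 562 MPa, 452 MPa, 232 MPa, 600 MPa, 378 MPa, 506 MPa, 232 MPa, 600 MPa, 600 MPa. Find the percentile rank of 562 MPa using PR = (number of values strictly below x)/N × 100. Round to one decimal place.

N = 10.
Strictly below 562: 6. Equal to 562: 1.
PR = 6/10 × 100 = 60.0

60.0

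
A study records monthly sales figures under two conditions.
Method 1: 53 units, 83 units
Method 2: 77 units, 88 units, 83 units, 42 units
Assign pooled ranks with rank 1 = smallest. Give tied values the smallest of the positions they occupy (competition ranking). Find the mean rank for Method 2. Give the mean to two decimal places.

Sorted (ascending): 42, 53, 77, 83, 83, 88
The 2 values of 83 occupy positions 4–5 → each gets rank 4.
Method 2 values → pooled ranks: 77→3, 88→6, 83→4, 42→1
Mean rank = (3 + 6 + 4 + 1) / 4 = 3.50

3.50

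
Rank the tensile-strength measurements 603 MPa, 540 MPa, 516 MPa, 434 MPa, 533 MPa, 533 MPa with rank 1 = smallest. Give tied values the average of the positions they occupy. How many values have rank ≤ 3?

Sorted (ascending): 434, 516, 533, 533, 540, 603
The 2 values of 533 occupy positions 3–4 → average rank (3+4)/2 = 3.5.
Ranks ≤ 3: {1, 2} → 2 values.

2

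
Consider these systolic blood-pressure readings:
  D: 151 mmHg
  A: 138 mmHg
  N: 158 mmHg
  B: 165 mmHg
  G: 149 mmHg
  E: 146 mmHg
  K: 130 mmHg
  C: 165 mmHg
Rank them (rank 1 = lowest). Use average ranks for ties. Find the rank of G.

Sorted (ascending): 130, 138, 146, 149, 151, 158, 165, 165
The 2 values of 165 occupy positions 7–8 → average rank (7+8)/2 = 7.5.
G has value 149 mmHg → rank 4.

4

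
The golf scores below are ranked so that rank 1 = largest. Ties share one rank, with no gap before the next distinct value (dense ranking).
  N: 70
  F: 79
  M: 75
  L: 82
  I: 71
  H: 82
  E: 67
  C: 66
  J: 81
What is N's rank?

6

Sorted (descending): 82, 82, 81, 79, 75, 71, 70, 67, 66
The 2 values of 82 share dense rank 1.
Remaining distinct values take the next consecutive integers.
N has value 70 → rank 6.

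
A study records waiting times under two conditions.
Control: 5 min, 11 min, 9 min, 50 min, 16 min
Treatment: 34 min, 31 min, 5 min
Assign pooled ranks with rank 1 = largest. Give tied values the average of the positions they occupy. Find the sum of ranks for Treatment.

Sorted (descending): 50, 34, 31, 16, 11, 9, 5, 5
The 2 values of 5 occupy positions 7–8 → average rank (7+8)/2 = 7.5.
Treatment values → pooled ranks: 34→2, 31→3, 5→7.5
Rank sum = 2 + 3 + 7.5 = 12.5

12.5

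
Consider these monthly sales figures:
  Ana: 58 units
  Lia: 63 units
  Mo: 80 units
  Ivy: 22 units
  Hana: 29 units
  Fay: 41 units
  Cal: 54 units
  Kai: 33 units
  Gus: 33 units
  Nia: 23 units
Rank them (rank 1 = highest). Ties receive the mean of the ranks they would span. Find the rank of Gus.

Sorted (descending): 80, 63, 58, 54, 41, 33, 33, 29, 23, 22
The 2 values of 33 occupy positions 6–7 → average rank (6+7)/2 = 6.5.
Gus has value 33 units → rank 6.5.

6.5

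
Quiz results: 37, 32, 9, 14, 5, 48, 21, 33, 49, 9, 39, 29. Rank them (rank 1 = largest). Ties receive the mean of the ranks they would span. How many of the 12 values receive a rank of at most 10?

Sorted (descending): 49, 48, 39, 37, 33, 32, 29, 21, 14, 9, 9, 5
The 2 values of 9 occupy positions 10–11 → average rank (10+11)/2 = 10.5.
Ranks ≤ 10: {1, 2, 3, 4, 5, 6, 7, 8, 9} → 9 values.

9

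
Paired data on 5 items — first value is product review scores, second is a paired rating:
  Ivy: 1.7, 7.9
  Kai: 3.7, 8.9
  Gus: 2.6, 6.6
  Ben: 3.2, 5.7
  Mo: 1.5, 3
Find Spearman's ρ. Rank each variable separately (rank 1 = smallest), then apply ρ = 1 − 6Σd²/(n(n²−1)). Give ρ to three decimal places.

Ranks of variable 1: 2, 5, 3, 4, 1
Ranks of variable 2: 4, 5, 3, 2, 1
d = r₁ − r₂: -2, 0, 0, 2, 0
d²: 4, 0, 0, 4, 0; Σd² = 8
ρ = 1 − 6·8/(5·24) = 1 − 48/120 = 0.600

0.600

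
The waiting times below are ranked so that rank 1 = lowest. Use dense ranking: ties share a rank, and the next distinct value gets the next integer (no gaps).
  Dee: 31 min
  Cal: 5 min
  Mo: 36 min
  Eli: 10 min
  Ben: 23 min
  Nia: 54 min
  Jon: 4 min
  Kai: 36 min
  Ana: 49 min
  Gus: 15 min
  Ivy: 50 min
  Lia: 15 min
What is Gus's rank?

Sorted (ascending): 4, 5, 10, 15, 15, 23, 31, 36, 36, 49, 50, 54
The 2 values of 15 share dense rank 4.
The 2 values of 36 share dense rank 7.
Remaining distinct values take the next consecutive integers.
Gus has value 15 min → rank 4.

4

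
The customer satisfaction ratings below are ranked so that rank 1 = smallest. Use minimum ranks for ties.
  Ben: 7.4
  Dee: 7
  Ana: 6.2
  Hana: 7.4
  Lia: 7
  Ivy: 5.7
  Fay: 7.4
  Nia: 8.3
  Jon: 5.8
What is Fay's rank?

Sorted (ascending): 5.7, 5.8, 6.2, 7, 7, 7.4, 7.4, 7.4, 8.3
The 2 values of 7 occupy positions 4–5 → each gets rank 4.
The 3 values of 7.4 occupy positions 6–8 → each gets rank 6.
Fay has value 7.4 → rank 6.

6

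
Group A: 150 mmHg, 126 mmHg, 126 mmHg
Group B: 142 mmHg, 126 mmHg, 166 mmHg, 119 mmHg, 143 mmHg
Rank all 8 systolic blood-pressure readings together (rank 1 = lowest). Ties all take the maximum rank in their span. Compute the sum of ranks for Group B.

Sorted (ascending): 119, 126, 126, 126, 142, 143, 150, 166
The 3 values of 126 occupy positions 2–4 → each gets rank 4.
Group B values → pooled ranks: 142→5, 126→4, 166→8, 119→1, 143→6
Rank sum = 5 + 4 + 8 + 1 + 6 = 24

24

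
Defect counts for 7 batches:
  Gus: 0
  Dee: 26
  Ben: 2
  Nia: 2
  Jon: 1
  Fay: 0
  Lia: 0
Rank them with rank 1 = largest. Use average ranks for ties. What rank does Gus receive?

6

Sorted (descending): 26, 2, 2, 1, 0, 0, 0
The 2 values of 2 occupy positions 2–3 → average rank (2+3)/2 = 2.5.
The 3 values of 0 occupy positions 5–7 → average rank 6.
Gus has value 0 → rank 6.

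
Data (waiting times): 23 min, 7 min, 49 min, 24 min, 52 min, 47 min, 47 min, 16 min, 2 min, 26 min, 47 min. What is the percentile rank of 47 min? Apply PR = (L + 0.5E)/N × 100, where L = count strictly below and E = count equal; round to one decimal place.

68.2

N = 11.
Strictly below 47: 6. Equal to 47: 3.
PR = (6 + 0.5·3)/11 × 100 = 68.2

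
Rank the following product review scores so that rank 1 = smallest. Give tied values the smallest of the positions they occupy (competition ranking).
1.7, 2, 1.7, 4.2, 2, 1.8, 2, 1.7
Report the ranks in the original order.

Sorted (ascending): 1.7, 1.7, 1.7, 1.8, 2, 2, 2, 4.2
The 3 values of 1.7 occupy positions 1–3 → each gets rank 1.
The 3 values of 2 occupy positions 5–7 → each gets rank 5.

1, 5, 1, 8, 5, 4, 5, 1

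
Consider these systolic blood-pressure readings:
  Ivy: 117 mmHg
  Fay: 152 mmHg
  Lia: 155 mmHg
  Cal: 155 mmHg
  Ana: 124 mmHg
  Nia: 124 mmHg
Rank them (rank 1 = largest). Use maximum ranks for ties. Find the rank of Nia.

5

Sorted (descending): 155, 155, 152, 124, 124, 117
The 2 values of 155 occupy positions 1–2 → each gets rank 2.
The 2 values of 124 occupy positions 4–5 → each gets rank 5.
Nia has value 124 mmHg → rank 5.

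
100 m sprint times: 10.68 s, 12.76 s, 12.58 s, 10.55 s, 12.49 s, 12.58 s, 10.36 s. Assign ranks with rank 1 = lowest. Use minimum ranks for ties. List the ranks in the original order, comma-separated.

3, 7, 5, 2, 4, 5, 1

Sorted (ascending): 10.36, 10.55, 10.68, 12.49, 12.58, 12.58, 12.76
The 2 values of 12.58 occupy positions 5–6 → each gets rank 5.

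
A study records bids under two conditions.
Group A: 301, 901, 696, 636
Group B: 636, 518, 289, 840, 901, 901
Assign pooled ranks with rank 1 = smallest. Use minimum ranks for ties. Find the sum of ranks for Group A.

Sorted (ascending): 289, 301, 518, 636, 636, 696, 840, 901, 901, 901
The 2 values of 636 occupy positions 4–5 → each gets rank 4.
The 3 values of 901 occupy positions 8–10 → each gets rank 8.
Group A values → pooled ranks: 301→2, 901→8, 696→6, 636→4
Rank sum = 2 + 8 + 6 + 4 = 20

20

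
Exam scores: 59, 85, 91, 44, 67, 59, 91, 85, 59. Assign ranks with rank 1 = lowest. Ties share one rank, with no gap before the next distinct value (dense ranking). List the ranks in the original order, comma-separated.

Sorted (ascending): 44, 59, 59, 59, 67, 85, 85, 91, 91
The 3 values of 59 share dense rank 2.
The 2 values of 85 share dense rank 4.
The 2 values of 91 share dense rank 5.
Remaining distinct values take the next consecutive integers.

2, 4, 5, 1, 3, 2, 5, 4, 2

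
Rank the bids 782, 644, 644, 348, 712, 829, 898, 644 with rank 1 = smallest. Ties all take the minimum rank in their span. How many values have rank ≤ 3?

4

Sorted (ascending): 348, 644, 644, 644, 712, 782, 829, 898
The 3 values of 644 occupy positions 2–4 → each gets rank 2.
Ranks ≤ 3: {1, 2, 2, 2} → 4 values.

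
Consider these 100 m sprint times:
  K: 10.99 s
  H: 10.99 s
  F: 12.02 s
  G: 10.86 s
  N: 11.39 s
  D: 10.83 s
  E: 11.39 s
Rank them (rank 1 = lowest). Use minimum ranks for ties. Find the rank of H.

Sorted (ascending): 10.83, 10.86, 10.99, 10.99, 11.39, 11.39, 12.02
The 2 values of 10.99 occupy positions 3–4 → each gets rank 3.
The 2 values of 11.39 occupy positions 5–6 → each gets rank 5.
H has value 10.99 s → rank 3.

3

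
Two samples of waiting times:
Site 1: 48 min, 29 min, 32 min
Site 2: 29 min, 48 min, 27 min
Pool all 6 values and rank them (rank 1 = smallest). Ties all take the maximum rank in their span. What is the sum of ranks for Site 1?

13

Sorted (ascending): 27, 29, 29, 32, 48, 48
The 2 values of 29 occupy positions 2–3 → each gets rank 3.
The 2 values of 48 occupy positions 5–6 → each gets rank 6.
Site 1 values → pooled ranks: 48→6, 29→3, 32→4
Rank sum = 6 + 3 + 4 = 13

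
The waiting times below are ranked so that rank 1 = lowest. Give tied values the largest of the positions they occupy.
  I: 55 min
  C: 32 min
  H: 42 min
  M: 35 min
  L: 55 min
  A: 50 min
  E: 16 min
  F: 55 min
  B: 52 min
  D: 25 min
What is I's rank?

Sorted (ascending): 16, 25, 32, 35, 42, 50, 52, 55, 55, 55
The 3 values of 55 occupy positions 8–10 → each gets rank 10.
I has value 55 min → rank 10.

10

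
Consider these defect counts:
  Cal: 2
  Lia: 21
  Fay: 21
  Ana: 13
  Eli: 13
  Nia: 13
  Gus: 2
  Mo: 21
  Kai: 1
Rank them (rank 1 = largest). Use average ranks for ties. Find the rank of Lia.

2

Sorted (descending): 21, 21, 21, 13, 13, 13, 2, 2, 1
The 3 values of 21 occupy positions 1–3 → average rank 2.
The 3 values of 13 occupy positions 4–6 → average rank 5.
The 2 values of 2 occupy positions 7–8 → average rank (7+8)/2 = 7.5.
Lia has value 21 → rank 2.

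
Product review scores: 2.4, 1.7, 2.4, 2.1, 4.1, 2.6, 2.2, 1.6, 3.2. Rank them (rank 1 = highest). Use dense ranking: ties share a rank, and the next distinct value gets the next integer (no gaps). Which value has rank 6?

Sorted (descending): 4.1, 3.2, 2.6, 2.4, 2.4, 2.2, 2.1, 1.7, 1.6
The 2 values of 2.4 share dense rank 4.
Remaining distinct values take the next consecutive integers.
Rank 6 → value 2.1.

2.1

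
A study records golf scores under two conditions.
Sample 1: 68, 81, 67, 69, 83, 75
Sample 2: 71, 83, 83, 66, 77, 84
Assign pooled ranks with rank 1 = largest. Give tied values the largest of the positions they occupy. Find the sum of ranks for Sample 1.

Sorted (descending): 84, 83, 83, 83, 81, 77, 75, 71, 69, 68, 67, 66
The 3 values of 83 occupy positions 2–4 → each gets rank 4.
Sample 1 values → pooled ranks: 68→10, 81→5, 67→11, 69→9, 83→4, 75→7
Rank sum = 10 + 5 + 11 + 9 + 4 + 7 = 46

46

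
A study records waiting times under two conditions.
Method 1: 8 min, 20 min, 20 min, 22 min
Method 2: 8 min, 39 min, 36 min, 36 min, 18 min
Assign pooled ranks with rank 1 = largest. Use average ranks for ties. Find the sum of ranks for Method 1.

23.5

Sorted (descending): 39, 36, 36, 22, 20, 20, 18, 8, 8
The 2 values of 36 occupy positions 2–3 → average rank (2+3)/2 = 2.5.
The 2 values of 20 occupy positions 5–6 → average rank (5+6)/2 = 5.5.
The 2 values of 8 occupy positions 8–9 → average rank (8+9)/2 = 8.5.
Method 1 values → pooled ranks: 8→8.5, 20→5.5, 20→5.5, 22→4
Rank sum = 8.5 + 5.5 + 5.5 + 4 = 23.5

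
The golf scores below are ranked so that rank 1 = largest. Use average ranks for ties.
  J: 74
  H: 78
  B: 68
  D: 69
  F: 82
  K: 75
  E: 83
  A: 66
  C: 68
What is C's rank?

7.5

Sorted (descending): 83, 82, 78, 75, 74, 69, 68, 68, 66
The 2 values of 68 occupy positions 7–8 → average rank (7+8)/2 = 7.5.
C has value 68 → rank 7.5.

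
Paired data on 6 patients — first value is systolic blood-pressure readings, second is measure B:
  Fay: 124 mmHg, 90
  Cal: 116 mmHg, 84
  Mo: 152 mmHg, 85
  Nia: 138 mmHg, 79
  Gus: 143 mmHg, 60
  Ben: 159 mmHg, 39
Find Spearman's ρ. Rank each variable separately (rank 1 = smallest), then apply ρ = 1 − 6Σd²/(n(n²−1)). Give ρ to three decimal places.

-0.543

Ranks of variable 1: 2, 1, 5, 3, 4, 6
Ranks of variable 2: 6, 4, 5, 3, 2, 1
d = r₁ − r₂: -4, -3, 0, 0, 2, 5
d²: 16, 9, 0, 0, 4, 25; Σd² = 54
ρ = 1 − 6·54/(6·35) = 1 − 324/210 = -0.543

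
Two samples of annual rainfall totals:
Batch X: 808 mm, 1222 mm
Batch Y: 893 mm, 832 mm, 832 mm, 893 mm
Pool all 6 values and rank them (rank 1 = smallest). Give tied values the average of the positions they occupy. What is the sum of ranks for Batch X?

Sorted (ascending): 808, 832, 832, 893, 893, 1222
The 2 values of 832 occupy positions 2–3 → average rank (2+3)/2 = 2.5.
The 2 values of 893 occupy positions 4–5 → average rank (4+5)/2 = 4.5.
Batch X values → pooled ranks: 808→1, 1222→6
Rank sum = 1 + 6 = 7

7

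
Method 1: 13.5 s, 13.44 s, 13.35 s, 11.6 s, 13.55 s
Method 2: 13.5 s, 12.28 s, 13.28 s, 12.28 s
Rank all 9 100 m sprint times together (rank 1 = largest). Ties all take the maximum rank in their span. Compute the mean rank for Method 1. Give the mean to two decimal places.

4.40

Sorted (descending): 13.55, 13.5, 13.5, 13.44, 13.35, 13.28, 12.28, 12.28, 11.6
The 2 values of 13.5 occupy positions 2–3 → each gets rank 3.
The 2 values of 12.28 occupy positions 7–8 → each gets rank 8.
Method 1 values → pooled ranks: 13.5→3, 13.44→4, 13.35→5, 11.6→9, 13.55→1
Mean rank = (3 + 4 + 5 + 9 + 1) / 5 = 4.40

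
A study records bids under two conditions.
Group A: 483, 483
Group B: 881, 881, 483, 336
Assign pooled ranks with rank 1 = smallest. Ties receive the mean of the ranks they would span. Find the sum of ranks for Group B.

15

Sorted (ascending): 336, 483, 483, 483, 881, 881
The 3 values of 483 occupy positions 2–4 → average rank 3.
The 2 values of 881 occupy positions 5–6 → average rank (5+6)/2 = 5.5.
Group B values → pooled ranks: 881→5.5, 881→5.5, 483→3, 336→1
Rank sum = 5.5 + 5.5 + 3 + 1 = 15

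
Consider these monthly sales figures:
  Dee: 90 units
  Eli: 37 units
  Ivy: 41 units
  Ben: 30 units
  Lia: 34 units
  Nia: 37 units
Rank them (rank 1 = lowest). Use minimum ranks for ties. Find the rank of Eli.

Sorted (ascending): 30, 34, 37, 37, 41, 90
The 2 values of 37 occupy positions 3–4 → each gets rank 3.
Eli has value 37 units → rank 3.

3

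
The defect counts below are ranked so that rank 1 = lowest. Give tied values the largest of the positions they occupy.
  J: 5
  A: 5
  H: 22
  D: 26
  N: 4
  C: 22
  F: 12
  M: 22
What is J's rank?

3

Sorted (ascending): 4, 5, 5, 12, 22, 22, 22, 26
The 2 values of 5 occupy positions 2–3 → each gets rank 3.
The 3 values of 22 occupy positions 5–7 → each gets rank 7.
J has value 5 → rank 3.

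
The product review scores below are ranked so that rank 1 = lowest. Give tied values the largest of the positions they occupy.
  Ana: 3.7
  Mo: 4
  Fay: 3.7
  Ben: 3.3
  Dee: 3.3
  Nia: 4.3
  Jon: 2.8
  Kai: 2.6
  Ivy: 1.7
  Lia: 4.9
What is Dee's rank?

Sorted (ascending): 1.7, 2.6, 2.8, 3.3, 3.3, 3.7, 3.7, 4, 4.3, 4.9
The 2 values of 3.3 occupy positions 4–5 → each gets rank 5.
The 2 values of 3.7 occupy positions 6–7 → each gets rank 7.
Dee has value 3.3 → rank 5.

5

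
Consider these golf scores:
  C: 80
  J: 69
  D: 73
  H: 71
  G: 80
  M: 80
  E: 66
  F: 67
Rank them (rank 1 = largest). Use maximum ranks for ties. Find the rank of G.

3

Sorted (descending): 80, 80, 80, 73, 71, 69, 67, 66
The 3 values of 80 occupy positions 1–3 → each gets rank 3.
G has value 80 → rank 3.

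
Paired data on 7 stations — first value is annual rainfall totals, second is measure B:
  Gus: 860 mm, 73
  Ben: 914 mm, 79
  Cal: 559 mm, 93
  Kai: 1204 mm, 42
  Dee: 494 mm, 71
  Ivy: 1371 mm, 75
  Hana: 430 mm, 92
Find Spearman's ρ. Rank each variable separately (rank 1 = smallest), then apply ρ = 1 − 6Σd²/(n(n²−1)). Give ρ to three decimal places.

-0.357

Ranks of variable 1: 4, 5, 3, 6, 2, 7, 1
Ranks of variable 2: 3, 5, 7, 1, 2, 4, 6
d = r₁ − r₂: 1, 0, -4, 5, 0, 3, -5
d²: 1, 0, 16, 25, 0, 9, 25; Σd² = 76
ρ = 1 − 6·76/(7·48) = 1 − 456/336 = -0.357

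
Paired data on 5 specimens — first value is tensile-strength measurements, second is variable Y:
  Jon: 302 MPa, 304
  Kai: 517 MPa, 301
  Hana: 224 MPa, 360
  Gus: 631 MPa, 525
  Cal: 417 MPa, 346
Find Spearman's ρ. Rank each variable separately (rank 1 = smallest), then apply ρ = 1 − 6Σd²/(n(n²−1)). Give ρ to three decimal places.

0.100

Ranks of variable 1: 2, 4, 1, 5, 3
Ranks of variable 2: 2, 1, 4, 5, 3
d = r₁ − r₂: 0, 3, -3, 0, 0
d²: 0, 9, 9, 0, 0; Σd² = 18
ρ = 1 − 6·18/(5·24) = 1 − 108/120 = 0.100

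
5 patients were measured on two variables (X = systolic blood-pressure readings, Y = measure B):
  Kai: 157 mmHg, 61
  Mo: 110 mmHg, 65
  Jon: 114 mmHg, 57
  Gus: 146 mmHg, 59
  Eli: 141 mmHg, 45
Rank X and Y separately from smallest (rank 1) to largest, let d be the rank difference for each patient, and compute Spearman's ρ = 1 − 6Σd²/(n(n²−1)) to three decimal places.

-0.100

Ranks of variable 1: 5, 1, 2, 4, 3
Ranks of variable 2: 4, 5, 2, 3, 1
d = r₁ − r₂: 1, -4, 0, 1, 2
d²: 1, 16, 0, 1, 4; Σd² = 22
ρ = 1 − 6·22/(5·24) = 1 − 132/120 = -0.100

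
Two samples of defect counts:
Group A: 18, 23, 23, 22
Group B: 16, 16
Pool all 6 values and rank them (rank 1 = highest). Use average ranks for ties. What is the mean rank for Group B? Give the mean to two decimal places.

5.50

Sorted (descending): 23, 23, 22, 18, 16, 16
The 2 values of 23 occupy positions 1–2 → average rank (1+2)/2 = 1.5.
The 2 values of 16 occupy positions 5–6 → average rank (5+6)/2 = 5.5.
Group B values → pooled ranks: 16→5.5, 16→5.5
Mean rank = (5.5 + 5.5) / 2 = 5.50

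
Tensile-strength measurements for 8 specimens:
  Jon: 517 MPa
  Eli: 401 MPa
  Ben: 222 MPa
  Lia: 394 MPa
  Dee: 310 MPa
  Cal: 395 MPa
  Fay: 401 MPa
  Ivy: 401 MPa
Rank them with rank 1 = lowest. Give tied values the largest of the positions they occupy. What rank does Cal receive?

4

Sorted (ascending): 222, 310, 394, 395, 401, 401, 401, 517
The 3 values of 401 occupy positions 5–7 → each gets rank 7.
Cal has value 395 MPa → rank 4.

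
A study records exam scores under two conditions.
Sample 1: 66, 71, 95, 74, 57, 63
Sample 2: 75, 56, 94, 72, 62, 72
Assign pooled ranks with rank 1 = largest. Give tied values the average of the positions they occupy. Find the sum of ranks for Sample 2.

Sorted (descending): 95, 94, 75, 74, 72, 72, 71, 66, 63, 62, 57, 56
The 2 values of 72 occupy positions 5–6 → average rank (5+6)/2 = 5.5.
Sample 2 values → pooled ranks: 75→3, 56→12, 94→2, 72→5.5, 62→10, 72→5.5
Rank sum = 3 + 12 + 2 + 5.5 + 10 + 5.5 = 38

38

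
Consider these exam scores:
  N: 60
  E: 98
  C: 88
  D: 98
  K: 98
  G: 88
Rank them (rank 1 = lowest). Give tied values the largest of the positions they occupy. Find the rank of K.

6

Sorted (ascending): 60, 88, 88, 98, 98, 98
The 2 values of 88 occupy positions 2–3 → each gets rank 3.
The 3 values of 98 occupy positions 4–6 → each gets rank 6.
K has value 98 → rank 6.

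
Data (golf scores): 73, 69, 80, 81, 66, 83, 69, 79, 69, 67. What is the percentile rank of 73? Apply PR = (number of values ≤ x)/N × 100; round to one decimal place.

60.0

N = 10.
Strictly below 73: 5. Equal to 73: 1.
PR = 6/10 × 100 = 60.0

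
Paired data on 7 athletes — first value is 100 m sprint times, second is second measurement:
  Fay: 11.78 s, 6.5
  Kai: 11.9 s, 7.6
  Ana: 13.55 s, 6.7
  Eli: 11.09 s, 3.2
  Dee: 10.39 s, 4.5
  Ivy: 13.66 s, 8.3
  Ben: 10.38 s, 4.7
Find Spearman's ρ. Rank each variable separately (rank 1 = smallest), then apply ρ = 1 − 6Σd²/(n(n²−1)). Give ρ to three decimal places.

Ranks of variable 1: 4, 5, 6, 3, 2, 7, 1
Ranks of variable 2: 4, 6, 5, 1, 2, 7, 3
d = r₁ − r₂: 0, -1, 1, 2, 0, 0, -2
d²: 0, 1, 1, 4, 0, 0, 4; Σd² = 10
ρ = 1 − 6·10/(7·48) = 1 − 60/336 = 0.821

0.821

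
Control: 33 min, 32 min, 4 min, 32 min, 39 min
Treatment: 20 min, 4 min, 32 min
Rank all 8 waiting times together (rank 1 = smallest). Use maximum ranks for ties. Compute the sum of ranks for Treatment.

11

Sorted (ascending): 4, 4, 20, 32, 32, 32, 33, 39
The 2 values of 4 occupy positions 1–2 → each gets rank 2.
The 3 values of 32 occupy positions 4–6 → each gets rank 6.
Treatment values → pooled ranks: 20→3, 4→2, 32→6
Rank sum = 3 + 2 + 6 = 11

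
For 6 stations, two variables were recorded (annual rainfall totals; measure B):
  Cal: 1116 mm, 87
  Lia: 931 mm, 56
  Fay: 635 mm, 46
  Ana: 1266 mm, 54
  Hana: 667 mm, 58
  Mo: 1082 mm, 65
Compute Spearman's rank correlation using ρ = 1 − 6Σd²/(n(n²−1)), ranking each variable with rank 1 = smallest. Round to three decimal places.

Ranks of variable 1: 5, 3, 1, 6, 2, 4
Ranks of variable 2: 6, 3, 1, 2, 4, 5
d = r₁ − r₂: -1, 0, 0, 4, -2, -1
d²: 1, 0, 0, 16, 4, 1; Σd² = 22
ρ = 1 − 6·22/(6·35) = 1 − 132/210 = 0.371

0.371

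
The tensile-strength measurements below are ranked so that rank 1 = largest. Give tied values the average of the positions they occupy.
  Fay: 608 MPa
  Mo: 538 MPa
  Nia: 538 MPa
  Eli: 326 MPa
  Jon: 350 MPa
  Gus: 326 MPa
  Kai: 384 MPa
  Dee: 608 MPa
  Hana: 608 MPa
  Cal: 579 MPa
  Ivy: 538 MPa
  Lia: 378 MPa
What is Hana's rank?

Sorted (descending): 608, 608, 608, 579, 538, 538, 538, 384, 378, 350, 326, 326
The 3 values of 608 occupy positions 1–3 → average rank 2.
The 3 values of 538 occupy positions 5–7 → average rank 6.
The 2 values of 326 occupy positions 11–12 → average rank (11+12)/2 = 11.5.
Hana has value 608 MPa → rank 2.

2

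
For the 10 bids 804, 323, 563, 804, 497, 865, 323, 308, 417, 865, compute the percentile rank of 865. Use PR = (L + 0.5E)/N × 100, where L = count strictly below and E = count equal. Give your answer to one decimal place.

N = 10.
Strictly below 865: 8. Equal to 865: 2.
PR = (8 + 0.5·2)/10 × 100 = 90.0

90.0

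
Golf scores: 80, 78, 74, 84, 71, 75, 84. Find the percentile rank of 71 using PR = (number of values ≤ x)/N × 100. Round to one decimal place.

N = 7.
Strictly below 71: 0. Equal to 71: 1.
PR = 1/7 × 100 = 14.3

14.3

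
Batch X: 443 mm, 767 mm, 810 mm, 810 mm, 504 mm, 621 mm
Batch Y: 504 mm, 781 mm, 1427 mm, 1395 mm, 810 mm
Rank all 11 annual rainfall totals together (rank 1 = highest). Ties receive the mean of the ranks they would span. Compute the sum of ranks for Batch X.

43.5

Sorted (descending): 1427, 1395, 810, 810, 810, 781, 767, 621, 504, 504, 443
The 3 values of 810 occupy positions 3–5 → average rank 4.
The 2 values of 504 occupy positions 9–10 → average rank (9+10)/2 = 9.5.
Batch X values → pooled ranks: 443→11, 767→7, 810→4, 810→4, 504→9.5, 621→8
Rank sum = 11 + 7 + 4 + 4 + 9.5 + 8 = 43.5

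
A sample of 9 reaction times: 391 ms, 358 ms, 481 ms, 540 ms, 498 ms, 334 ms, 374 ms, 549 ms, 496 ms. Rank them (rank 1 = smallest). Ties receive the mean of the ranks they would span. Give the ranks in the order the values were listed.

4, 2, 5, 8, 7, 1, 3, 9, 6

Sorted (ascending): 334, 358, 374, 391, 481, 496, 498, 540, 549
No ties — each value takes its position as its rank.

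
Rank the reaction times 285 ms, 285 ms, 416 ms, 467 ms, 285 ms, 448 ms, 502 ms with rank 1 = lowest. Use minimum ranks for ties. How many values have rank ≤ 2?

Sorted (ascending): 285, 285, 285, 416, 448, 467, 502
The 3 values of 285 occupy positions 1–3 → each gets rank 1.
Ranks ≤ 2: {1, 1, 1} → 3 values.

3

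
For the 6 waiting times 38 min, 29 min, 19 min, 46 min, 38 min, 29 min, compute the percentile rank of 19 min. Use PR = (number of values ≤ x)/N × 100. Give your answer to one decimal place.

16.7

N = 6.
Strictly below 19: 0. Equal to 19: 1.
PR = 1/6 × 100 = 16.7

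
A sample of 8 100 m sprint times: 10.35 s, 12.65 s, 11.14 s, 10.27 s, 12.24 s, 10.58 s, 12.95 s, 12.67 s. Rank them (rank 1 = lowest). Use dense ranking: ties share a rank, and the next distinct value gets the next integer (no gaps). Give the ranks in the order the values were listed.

Sorted (ascending): 10.27, 10.35, 10.58, 11.14, 12.24, 12.65, 12.67, 12.95
No ties — each value takes its position as its rank.

2, 6, 4, 1, 5, 3, 8, 7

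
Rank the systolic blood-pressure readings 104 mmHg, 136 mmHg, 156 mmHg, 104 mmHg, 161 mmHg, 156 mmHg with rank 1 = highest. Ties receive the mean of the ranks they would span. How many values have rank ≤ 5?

Sorted (descending): 161, 156, 156, 136, 104, 104
The 2 values of 156 occupy positions 2–3 → average rank (2+3)/2 = 2.5.
The 2 values of 104 occupy positions 5–6 → average rank (5+6)/2 = 5.5.
Ranks ≤ 5: {1, 2.5, 2.5, 4} → 4 values.

4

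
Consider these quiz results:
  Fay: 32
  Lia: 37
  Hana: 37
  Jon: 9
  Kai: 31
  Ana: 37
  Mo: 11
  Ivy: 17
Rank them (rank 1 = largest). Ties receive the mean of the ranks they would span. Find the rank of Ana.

Sorted (descending): 37, 37, 37, 32, 31, 17, 11, 9
The 3 values of 37 occupy positions 1–3 → average rank 2.
Ana has value 37 → rank 2.

2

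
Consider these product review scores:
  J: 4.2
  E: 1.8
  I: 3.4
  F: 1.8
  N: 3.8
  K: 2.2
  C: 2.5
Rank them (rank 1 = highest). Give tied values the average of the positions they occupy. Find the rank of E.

6.5

Sorted (descending): 4.2, 3.8, 3.4, 2.5, 2.2, 1.8, 1.8
The 2 values of 1.8 occupy positions 6–7 → average rank (6+7)/2 = 6.5.
E has value 1.8 → rank 6.5.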